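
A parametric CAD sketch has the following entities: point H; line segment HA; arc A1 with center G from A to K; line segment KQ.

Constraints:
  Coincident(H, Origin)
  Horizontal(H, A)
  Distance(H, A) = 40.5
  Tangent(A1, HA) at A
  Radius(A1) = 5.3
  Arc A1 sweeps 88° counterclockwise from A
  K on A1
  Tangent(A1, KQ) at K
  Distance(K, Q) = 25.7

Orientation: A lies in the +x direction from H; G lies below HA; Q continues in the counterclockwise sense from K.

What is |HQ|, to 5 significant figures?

46.103

H is at the origin; HA is horizontal with |HA| = 40.5 and A on the +x side, so A = (40.500, 0.0000). Tangency of A1 to HA means the radius GA is perpendicular to HA, so G = A + (0, -5.3) = (40.500, -5.3000). On A1, A sits at bearing 90° from G; an 88° counterclockwise sweep puts K at bearing 178°, so K = G + 5.3·(cos 178°, sin 178°) = (35.203, -5.1150). Since A1 is tangent to KQ there, GK ⟂ KQ, so KQ runs along (−sin 178°, cos 178°); with |KQ| = 25.7, Q = (34.306, -30.799). Then |HQ| = |Q − H| = 46.103.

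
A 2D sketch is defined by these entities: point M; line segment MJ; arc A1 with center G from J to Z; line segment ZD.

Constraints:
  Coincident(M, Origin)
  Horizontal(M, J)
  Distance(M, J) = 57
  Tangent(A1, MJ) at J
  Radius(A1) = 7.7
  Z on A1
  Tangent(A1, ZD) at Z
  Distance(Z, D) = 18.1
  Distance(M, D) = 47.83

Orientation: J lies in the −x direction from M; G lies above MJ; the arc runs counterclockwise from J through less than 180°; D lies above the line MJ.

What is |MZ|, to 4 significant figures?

50.14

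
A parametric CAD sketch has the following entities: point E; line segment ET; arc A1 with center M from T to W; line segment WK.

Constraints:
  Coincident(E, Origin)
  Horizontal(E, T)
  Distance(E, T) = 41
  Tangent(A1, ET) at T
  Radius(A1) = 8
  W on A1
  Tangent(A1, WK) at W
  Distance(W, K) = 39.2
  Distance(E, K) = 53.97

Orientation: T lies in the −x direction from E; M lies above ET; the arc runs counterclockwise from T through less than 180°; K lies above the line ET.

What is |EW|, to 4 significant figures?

33.80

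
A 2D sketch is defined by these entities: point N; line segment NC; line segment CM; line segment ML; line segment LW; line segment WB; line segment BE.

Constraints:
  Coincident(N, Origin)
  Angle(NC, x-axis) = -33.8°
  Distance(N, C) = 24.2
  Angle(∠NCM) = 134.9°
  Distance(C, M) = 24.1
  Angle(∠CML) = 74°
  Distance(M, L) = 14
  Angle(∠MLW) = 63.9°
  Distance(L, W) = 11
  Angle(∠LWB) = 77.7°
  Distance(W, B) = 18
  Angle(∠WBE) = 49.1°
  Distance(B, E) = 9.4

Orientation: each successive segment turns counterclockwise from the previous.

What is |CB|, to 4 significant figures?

27.07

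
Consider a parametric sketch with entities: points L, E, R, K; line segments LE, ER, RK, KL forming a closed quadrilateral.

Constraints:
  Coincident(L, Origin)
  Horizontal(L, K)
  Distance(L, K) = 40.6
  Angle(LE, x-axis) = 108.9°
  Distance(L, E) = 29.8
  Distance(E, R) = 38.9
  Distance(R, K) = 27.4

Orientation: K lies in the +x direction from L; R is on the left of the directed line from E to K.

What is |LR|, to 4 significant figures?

38.29

L is at the origin; LK is horizontal with |LK| = 40.6 and K in +x, so K = (40.6, 0). LE runs at 108.9° with |LE| = 29.8, so E = (-9.653, 28.19). R is determined by |ER| = 38.9 and |RK| = 27.4 together: it lies at the intersection of circle(E, 38.9) and circle(K, 27.4). With |EK| = 57.62, the foot of the radical line on EK is 35.43 from E and the perpendicular offset is √(38.9² − 35.43²) = 16.07. Taking the left-of-EK solution: R = (29.11, 24.87).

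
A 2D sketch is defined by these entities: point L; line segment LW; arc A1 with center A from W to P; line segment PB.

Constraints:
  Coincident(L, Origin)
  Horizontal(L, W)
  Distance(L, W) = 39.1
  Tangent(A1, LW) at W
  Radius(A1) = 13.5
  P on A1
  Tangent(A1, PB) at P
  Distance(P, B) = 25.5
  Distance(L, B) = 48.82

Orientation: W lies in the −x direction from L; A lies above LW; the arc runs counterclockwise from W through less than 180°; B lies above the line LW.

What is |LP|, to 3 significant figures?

29.6

Checks: |AP| = 13.50 ✓; ∠(AP, PB) = 90.00° ✓; |PB| = 25.50 ✓; |LB| = 48.82 ✓.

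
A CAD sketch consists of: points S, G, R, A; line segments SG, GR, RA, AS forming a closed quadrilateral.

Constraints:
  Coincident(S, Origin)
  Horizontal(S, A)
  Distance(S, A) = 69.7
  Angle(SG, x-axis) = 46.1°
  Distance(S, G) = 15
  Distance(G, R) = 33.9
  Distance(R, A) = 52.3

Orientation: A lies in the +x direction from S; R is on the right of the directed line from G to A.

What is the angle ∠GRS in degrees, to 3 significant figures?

26.3°

S is at the origin; S and A share the same y with |SA| = 69.7 and A in +x, so A = (69.7, 0). SG runs at 46.1° with |SG| = 15.0, so G = (10.4, 10.8). R is determined by |GR| = 33.9 and |RA| = 52.3 together: it lies at the intersection of circle(G, 33.9) and circle(A, 52.3). With |GA| = 60.3, the foot of the radical line on GA is 17.0 from G and the perpendicular offset is √(33.9² − 17.0²) = 29.3. Taking the right-of-GA solution: R = (21.8, -21.1).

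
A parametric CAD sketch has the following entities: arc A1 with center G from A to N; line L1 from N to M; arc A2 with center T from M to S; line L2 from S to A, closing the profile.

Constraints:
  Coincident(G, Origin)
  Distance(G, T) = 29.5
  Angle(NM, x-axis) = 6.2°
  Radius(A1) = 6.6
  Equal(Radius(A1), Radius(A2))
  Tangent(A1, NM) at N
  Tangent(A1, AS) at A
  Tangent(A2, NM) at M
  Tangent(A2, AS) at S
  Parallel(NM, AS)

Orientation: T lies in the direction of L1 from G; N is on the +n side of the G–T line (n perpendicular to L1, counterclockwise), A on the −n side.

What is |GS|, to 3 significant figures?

30.2

Tangency of A1 to both parallel lines with radius 6.6 puts N and A at G ± 6.6·n: N = (-0.713, 6.56), A = (0.713, -6.56). Equal radii place M and S the same way about T: M = T + 6.6·n = (28.6, 9.75), S = T − 6.6·n = (30.0, -3.38). Then |GS| = |S − G| = 30.2.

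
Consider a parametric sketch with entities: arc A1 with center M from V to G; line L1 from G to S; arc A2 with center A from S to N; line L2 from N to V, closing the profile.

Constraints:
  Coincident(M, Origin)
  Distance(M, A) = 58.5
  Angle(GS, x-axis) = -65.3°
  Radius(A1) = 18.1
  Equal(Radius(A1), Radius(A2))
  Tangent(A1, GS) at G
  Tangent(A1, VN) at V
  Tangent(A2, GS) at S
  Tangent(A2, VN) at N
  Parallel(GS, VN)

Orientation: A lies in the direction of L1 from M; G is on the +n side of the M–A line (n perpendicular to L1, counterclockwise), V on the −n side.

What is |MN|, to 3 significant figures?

61.2

Tangency of A1 to both parallel lines with radius 18.1 puts G and V at M ± 18.1·n: G = (16.4, 7.56), V = (-16.4, -7.56). Equal radii place S and N the same way about A: S = A + 18.1·n = (40.9, -45.6), N = A − 18.1·n = (8.00, -60.7). Then |MN| = |N − M| = 61.2.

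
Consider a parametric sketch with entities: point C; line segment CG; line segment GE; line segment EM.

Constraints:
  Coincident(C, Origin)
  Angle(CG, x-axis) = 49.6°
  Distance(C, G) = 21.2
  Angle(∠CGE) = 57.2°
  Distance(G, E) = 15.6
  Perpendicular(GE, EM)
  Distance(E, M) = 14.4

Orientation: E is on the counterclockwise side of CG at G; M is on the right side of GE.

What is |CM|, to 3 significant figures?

32.5

C is at the origin; CG runs at 49.6° with length 21.2, so G = 21.2·(cos 49.6°, sin 49.6°) = (13.7, 16.1). ∠CGE = 57.2°, so GE runs at 49.6° + (180° − 57.2°) = 172° from the x-axis; with |GE| = 15.6, E = G + 15.6·(cos 172°, sin 172°) = (-1.72, 18.2). GE ⟂ EM; with |EM| = 14.4 on the right of GE, M = E + 14.4·(0.132, 0.991) = (0.182, 32.5). Then |CM| = |M − C| = 32.5.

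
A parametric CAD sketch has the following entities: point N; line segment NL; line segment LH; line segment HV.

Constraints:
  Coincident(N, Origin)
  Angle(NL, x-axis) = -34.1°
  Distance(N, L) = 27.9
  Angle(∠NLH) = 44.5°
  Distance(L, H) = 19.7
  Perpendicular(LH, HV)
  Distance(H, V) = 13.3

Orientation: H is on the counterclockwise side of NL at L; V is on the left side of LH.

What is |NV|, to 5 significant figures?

6.2586

N is at the origin; NL runs at -34.1° with length 27.9, so L = 27.9·(cos -34.1°, sin -34.1°) = (23.103, -15.642). ∠NLH = 44.5°, so LH runs at -34.1° + (180° − 44.5°) = 101.40° from the x-axis; with |LH| = 19.7, H = L + 19.7·(cos 101.40°, sin 101.40°) = (19.209, 3.6695). The perpendicularity gives HV at right angles to LH; with |HV| = 13.3 on the left of LH, V = H + 13.3·(-0.98027, -0.19766) = (6.1714, 1.0407). Then |NV| = |V − N| = 6.2586.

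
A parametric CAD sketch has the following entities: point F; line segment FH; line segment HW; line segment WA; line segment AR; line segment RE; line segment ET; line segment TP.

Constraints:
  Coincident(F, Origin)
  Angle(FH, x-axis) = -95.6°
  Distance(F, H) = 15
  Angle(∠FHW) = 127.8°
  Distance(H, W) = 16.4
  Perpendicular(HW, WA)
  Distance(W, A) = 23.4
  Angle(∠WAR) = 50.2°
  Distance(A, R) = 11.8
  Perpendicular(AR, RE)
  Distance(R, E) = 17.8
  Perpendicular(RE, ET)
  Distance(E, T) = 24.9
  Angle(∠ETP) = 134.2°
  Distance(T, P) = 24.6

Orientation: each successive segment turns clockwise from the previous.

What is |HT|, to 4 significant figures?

41.97

F is at the origin; FH runs at -95.6° with length 15.0, so H = (-1.464, -14.93). ∠FHW = 127.8° gives HW at -147.8° from the x-axis; with |HW| = 16.4, W = (-15.34, -23.67). HW ⟂ WA, so WA runs at 122.2°; with |WA| = 23.4, A = (-27.81, -3.867). ∠WAR = 50.2° gives AR at -7.600° from the x-axis; with |AR| = 11.8, R = (-16.11, -5.427). AR ⟂ RE, so RE runs at -97.60°; with |RE| = 17.8, E = (-18.47, -23.07). RE ⟂ ET, so ET runs at 172.4°; with |ET| = 24.9, T = (-43.15, -19.78). Then |HT| = |T − H| = 41.97.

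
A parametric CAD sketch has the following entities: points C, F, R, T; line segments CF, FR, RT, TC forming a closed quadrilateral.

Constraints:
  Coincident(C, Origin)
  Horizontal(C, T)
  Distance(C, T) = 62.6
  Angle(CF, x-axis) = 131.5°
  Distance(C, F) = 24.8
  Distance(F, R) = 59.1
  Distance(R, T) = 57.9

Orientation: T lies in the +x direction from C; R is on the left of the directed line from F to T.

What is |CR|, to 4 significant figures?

60.30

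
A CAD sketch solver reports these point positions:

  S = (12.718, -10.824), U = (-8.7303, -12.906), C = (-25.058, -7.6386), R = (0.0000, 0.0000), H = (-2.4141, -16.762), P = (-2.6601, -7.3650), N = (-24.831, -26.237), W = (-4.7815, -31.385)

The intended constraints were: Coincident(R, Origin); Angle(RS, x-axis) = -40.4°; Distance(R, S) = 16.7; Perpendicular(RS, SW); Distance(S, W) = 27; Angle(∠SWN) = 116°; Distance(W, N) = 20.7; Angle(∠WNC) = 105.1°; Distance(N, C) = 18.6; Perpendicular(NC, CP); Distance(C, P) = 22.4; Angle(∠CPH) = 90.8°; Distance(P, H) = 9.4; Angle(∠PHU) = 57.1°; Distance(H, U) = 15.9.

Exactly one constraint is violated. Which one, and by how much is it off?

Distance(H, U) = 15.9 — off by 8.50.

R = (0.00, 0.00) ✓; RS at -40.40° ✓; |RS| = 16.70 ✓; ∠(RS, SW) = 90.00° ✓; |SW| = 27.00 ✓; ∠SWN = 116.0° ✓; |WN| = 20.70 ✓; ∠WNC = 105.1° ✓; |NC| = 18.60 ✓; ∠(NC, CP) = 90.00° ✓; |CP| = 22.40 ✓; ∠CPH = 90.80° ✓; |PH| = 9.400 ✓; ∠PHU = 57.10° ✓; |HU| = 7.400 ✗.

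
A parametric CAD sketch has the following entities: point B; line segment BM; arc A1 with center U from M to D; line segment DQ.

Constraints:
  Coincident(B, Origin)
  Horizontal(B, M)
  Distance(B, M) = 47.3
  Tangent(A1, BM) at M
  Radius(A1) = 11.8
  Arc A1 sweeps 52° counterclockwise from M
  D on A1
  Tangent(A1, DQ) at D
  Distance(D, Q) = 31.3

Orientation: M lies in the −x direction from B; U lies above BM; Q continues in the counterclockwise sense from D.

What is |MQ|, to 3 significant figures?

40.9

B is at the origin; BM is horizontal with |BM| = 47.3 and M on the −x side, so M = (-47.3, 0.00). Since A1 is tangent to BM there, UM ⟂ BM, so U = M + (0, 11.8) = (-47.3, 11.8). On A1, M sits at bearing -90° from U; a 52° counterclockwise sweep puts D at bearing -38°, so D = U + 11.8·(cos -38°, sin -38°) = (-38.0, 4.54). Since A1 is tangent to DQ there, UD ⟂ DQ, so DQ runs along (−sin -38°, cos -38°); with |DQ| = 31.3, Q = (-18.7, 29.2). Then |MQ| = |Q − M| = 40.9.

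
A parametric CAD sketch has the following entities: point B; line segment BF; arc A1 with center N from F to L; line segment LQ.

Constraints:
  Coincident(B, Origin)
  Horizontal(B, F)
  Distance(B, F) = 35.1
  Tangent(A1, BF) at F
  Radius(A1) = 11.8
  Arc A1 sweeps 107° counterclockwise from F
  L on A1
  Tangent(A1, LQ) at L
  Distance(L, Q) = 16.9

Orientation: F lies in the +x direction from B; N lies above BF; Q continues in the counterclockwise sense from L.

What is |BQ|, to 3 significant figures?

52.0

On A1, F sits at bearing -90° from N; a 107° counterclockwise sweep puts L at bearing 17°, so L = N + 11.8·(cos 17°, sin 17°) = (46.4, 15.2). Since A1 is tangent to LQ there, NL ⟂ LQ, so LQ runs along (−sin 17°, cos 17°); with |LQ| = 16.9, Q = (41.4, 31.4). Then |BQ| = |Q − B| = 52.0.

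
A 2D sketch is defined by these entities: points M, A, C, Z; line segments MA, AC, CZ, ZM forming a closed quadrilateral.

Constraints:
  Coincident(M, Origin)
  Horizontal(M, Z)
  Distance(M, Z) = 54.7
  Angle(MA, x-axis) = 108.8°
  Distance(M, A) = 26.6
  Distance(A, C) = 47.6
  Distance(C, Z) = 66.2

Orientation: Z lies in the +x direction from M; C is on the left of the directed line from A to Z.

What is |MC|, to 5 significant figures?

64.093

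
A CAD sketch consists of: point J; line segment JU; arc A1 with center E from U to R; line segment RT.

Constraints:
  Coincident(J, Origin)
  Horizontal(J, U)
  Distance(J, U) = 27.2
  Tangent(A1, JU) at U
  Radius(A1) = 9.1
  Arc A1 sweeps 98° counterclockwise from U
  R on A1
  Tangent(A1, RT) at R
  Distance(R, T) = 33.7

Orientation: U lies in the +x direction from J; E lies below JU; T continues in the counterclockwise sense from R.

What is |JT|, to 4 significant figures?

49.36

On A1, U sits at bearing 90° from E; a 98° counterclockwise sweep puts R at bearing 188°, so R = E + 9.1·(cos 188°, sin 188°) = (18.19, -10.37). Since A1 is tangent to RT there, ER ⟂ RT, so RT runs along (−sin 188°, cos 188°); with |RT| = 33.7, T = (22.88, -43.74). Then |JT| = |T − J| = 49.36.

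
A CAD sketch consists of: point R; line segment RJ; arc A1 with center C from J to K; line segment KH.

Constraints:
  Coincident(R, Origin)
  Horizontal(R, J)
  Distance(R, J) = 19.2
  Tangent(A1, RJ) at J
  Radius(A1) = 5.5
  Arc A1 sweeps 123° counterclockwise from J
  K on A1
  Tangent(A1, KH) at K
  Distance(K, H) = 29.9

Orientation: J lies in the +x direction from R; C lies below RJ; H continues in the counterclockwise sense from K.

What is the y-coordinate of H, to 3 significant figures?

-33.6

R is at the origin; RJ is horizontal with |RJ| = 19.2 and J on the +x side, so J = (19.2, 0.00). A1 meets RJ tangentially, so CJ is at right angles to RJ, so C = J + (0, -5.5) = (19.2, -5.50). On A1, J sits at bearing 90° from C; a 123° counterclockwise sweep puts K at bearing 213°, so K = C + 5.5·(cos 213°, sin 213°) = (14.6, -8.50). Since A1 is tangent to KH there, CK ⟂ KH, so KH runs along (−sin 213°, cos 213°); with |KH| = 29.9, H = (30.9, -33.6). So H.y = -33.6.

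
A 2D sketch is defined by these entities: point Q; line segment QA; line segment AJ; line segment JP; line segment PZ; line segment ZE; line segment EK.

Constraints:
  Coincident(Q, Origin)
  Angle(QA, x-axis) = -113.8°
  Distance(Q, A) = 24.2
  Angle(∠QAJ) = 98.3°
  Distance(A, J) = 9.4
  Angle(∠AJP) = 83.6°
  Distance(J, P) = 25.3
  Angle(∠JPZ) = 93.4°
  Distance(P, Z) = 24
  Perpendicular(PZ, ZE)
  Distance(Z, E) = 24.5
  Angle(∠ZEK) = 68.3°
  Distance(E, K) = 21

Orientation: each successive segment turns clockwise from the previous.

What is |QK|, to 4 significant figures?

17.03

PZ ⟂ ZE, so ZE runs at -108.5°; with |ZE| = 24.5, E = (5.598, -27.00). ∠ZEK = 68.3° gives EK at 139.8° from the x-axis; with |EK| = 21.0, K = (-10.44, -13.45). Then |QK| = |K − Q| = 17.03.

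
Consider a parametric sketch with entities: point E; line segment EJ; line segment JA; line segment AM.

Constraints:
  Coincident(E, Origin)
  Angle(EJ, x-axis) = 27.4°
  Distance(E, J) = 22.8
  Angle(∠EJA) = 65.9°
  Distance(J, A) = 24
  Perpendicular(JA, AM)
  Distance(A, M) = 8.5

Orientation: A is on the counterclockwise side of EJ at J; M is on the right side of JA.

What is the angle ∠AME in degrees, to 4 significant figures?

26.62°

E is at the origin; EJ runs at 27.4° with length 22.8, so J = 22.8·(cos 27.4°, sin 27.4°) = (20.24, 10.49). ∠EJA = 65.9°, so JA runs at 27.4° + (180° − 65.9°) = 141.5° from the x-axis; with |JA| = 24.0, A = J + 24.0·(cos 141.5°, sin 141.5°) = (1.460, 25.43). JA is perpendicular to AM; with |AM| = 8.5 on the right of JA, M = A + 8.5·(0.6225, 0.7826) = (6.751, 32.09). Then cos ∠AME = MA·ME / (|MA||ME|), giving 26.62°.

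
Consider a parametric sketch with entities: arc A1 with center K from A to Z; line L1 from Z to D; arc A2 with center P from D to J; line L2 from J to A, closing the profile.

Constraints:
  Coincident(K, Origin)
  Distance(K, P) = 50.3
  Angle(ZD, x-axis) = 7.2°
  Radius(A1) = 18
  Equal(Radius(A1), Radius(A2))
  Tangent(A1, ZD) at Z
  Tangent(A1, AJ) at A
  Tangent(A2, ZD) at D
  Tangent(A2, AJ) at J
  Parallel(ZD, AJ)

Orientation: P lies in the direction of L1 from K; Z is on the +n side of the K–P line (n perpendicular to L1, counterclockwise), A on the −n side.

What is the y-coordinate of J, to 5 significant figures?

-11.554

The slot axis is L1's direction at 7.2°, so u = (cos 7.2°, sin 7.2°) = (0.99211, 0.12533) and n = (−sin 7.2°, cos 7.2°) = (-0.12533, 0.99211). K is at the origin and P lies 50.3 along u from K, so P = 50.3·u = (49.903, 6.3043). Tangency of A1 to both parallel lines with radius 18.0 puts Z and A at K ± 18.0·n: Z = (-2.2560, 17.858), A = (2.2560, -17.858). Equal radii place D and J the same way about P: D = P + 18.0·n = (47.647, 24.162), J = P − 18.0·n = (52.159, -11.554). So J.y = -11.554.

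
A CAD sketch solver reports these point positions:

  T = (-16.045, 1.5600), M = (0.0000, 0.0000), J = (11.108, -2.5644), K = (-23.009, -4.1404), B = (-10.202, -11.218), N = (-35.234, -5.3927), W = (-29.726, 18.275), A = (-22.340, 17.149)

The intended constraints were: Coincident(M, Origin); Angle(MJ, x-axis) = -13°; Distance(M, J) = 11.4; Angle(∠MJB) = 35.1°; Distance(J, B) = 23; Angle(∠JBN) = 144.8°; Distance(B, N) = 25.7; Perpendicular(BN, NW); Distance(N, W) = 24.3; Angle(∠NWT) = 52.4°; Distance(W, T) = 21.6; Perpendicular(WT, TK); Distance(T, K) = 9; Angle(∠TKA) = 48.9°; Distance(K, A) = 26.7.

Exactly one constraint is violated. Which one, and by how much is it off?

Distance(K, A) = 26.7 — off by 5.40.

M = (0.00, 0.00) ✓; MJ at -13.00° ✓; |MJ| = 11.40 ✓; ∠MJB = 35.10° ✓; |JB| = 23.00 ✓; ∠JBN = 144.8° ✓; |BN| = 25.70 ✓; ∠(BN, NW) = 90.00° ✓; |NW| = 24.30 ✓; ∠NWT = 52.40° ✓; |WT| = 21.60 ✓; ∠(WT, TK) = 90.00° ✓; |TK| = 9.000 ✓; ∠TKA = 48.90° ✓; |KA| = 21.30 ✗.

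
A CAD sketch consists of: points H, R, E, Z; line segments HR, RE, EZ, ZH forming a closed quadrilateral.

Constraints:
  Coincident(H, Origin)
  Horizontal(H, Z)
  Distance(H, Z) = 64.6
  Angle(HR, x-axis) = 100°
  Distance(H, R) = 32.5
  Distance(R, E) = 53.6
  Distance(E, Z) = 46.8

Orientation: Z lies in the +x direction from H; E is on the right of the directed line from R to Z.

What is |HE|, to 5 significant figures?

25.153

Checks: |RE| = 53.60 ✓; |EZ| = 46.80 ✓.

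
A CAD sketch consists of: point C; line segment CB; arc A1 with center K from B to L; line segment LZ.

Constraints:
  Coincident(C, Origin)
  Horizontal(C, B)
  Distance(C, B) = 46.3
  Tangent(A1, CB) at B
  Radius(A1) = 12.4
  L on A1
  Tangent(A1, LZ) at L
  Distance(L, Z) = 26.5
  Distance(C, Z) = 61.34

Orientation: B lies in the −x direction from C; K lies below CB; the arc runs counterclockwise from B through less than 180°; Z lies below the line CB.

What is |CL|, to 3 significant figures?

60.1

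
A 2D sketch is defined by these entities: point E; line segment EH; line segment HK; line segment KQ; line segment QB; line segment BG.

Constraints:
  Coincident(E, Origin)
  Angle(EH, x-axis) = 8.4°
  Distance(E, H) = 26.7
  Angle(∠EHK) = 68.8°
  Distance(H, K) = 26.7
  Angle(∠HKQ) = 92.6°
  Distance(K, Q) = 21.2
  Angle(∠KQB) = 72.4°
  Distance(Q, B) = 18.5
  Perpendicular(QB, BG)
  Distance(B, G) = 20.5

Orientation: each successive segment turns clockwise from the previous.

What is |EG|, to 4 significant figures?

28.82

E is at the origin; EH runs at 8.4° with length 26.7, so H = (26.41, 3.900). ∠EHK = 68.8° gives HK at -102.8° from the x-axis; with |HK| = 26.7, K = (20.50, -22.14). ∠HKQ = 92.6° gives KQ at 169.8° from the x-axis; with |KQ| = 21.2, Q = (-0.3667, -18.38). ∠KQB = 72.4° gives QB at 62.20° from the x-axis; with |QB| = 18.5, B = (8.261, -2.017). QB is perpendicular to BG, so BG runs at -27.80°; with |BG| = 20.5, G = (26.40, -11.58). Then |EG| = |G − E| = 28.82.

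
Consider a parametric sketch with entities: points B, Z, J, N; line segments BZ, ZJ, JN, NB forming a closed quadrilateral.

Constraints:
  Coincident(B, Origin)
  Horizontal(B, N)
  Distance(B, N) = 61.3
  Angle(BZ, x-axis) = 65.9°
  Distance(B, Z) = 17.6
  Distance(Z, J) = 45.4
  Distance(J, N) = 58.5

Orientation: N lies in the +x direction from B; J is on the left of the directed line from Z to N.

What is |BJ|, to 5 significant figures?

62.659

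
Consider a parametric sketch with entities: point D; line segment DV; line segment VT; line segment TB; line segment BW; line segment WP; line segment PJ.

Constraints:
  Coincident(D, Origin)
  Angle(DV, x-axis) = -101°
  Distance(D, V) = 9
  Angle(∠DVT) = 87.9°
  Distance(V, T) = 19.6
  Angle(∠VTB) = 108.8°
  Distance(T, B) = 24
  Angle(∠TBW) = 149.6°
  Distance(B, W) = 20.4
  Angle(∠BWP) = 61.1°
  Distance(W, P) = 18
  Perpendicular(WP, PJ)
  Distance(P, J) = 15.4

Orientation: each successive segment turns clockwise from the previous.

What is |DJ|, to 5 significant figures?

21.807

D is at the origin; DV runs at -101.0° with length 9.0, so V = (-1.7173, -8.8346). ∠DVT = 87.9° gives VT at 166.90° from the x-axis; with |VT| = 19.6, T = (-20.807, -4.3923). ∠VTB = 108.8° gives TB at 95.700° from the x-axis; with |TB| = 24.0, B = (-23.191, 19.489). ∠TBW = 149.6° gives BW at 65.300° from the x-axis; with |BW| = 20.4, W = (-14.666, 38.023). ∠BWP = 61.1° gives WP at -53.600° from the x-axis; with |WP| = 18.0, P = (-3.9849, 23.535). The perpendicularity gives PJ at right angles to WP, so PJ runs at -143.60°; with |PJ| = 15.4, J = (-16.380, 14.396). Then |DJ| = |J − D| = 21.807.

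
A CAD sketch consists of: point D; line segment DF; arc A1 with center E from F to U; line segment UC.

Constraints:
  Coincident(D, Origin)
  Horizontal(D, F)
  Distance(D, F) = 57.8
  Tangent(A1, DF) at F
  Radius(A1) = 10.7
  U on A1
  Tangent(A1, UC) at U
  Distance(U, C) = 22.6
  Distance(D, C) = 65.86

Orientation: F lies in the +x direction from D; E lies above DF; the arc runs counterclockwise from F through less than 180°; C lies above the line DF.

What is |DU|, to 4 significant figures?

68.92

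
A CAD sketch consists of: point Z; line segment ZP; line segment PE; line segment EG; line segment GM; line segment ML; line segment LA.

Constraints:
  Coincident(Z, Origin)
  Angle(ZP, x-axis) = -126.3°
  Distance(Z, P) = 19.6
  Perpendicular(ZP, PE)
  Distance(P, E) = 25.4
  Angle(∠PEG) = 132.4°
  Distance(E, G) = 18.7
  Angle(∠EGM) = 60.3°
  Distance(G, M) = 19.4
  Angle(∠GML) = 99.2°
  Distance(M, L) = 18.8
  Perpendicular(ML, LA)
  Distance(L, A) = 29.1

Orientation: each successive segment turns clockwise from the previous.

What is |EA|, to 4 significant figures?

17.07

∠GML = 99.2° gives ML at -104.4° from the x-axis; with |ML| = 18.8, L = (-20.96, -8.141). The perpendicularity gives LA at right angles to ML, so LA runs at 165.6°; with |LA| = 29.1, A = (-49.14, -0.9042). Then |EA| = |A − E| = 17.07.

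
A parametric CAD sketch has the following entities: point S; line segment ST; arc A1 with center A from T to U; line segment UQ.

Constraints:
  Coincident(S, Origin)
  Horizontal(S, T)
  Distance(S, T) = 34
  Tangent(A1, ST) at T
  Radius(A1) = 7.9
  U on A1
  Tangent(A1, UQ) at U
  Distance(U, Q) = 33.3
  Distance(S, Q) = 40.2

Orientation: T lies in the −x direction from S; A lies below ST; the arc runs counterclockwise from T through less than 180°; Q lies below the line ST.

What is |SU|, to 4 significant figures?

41.80

S is at the origin; ST is horizontal with |ST| = 34.0 and T on the −x side, so T = (-34.00, 0.000). A1 meets ST tangentially, so AT is at right angles to ST, so A = T + (0, -7.9) = (-34.00, -7.900). Since AU ⟂ UQ (tangency), |AQ| = √(7.9² + 33.3²) = 34.22 regardless of where U sits on A1. So Q lies on both circle(S, 40.2) and circle(A, 34.22); the below-ST intersection is Q = (-15.88, -36.93). U is the foot of the tangent from Q: U = (-39.55, -13.52).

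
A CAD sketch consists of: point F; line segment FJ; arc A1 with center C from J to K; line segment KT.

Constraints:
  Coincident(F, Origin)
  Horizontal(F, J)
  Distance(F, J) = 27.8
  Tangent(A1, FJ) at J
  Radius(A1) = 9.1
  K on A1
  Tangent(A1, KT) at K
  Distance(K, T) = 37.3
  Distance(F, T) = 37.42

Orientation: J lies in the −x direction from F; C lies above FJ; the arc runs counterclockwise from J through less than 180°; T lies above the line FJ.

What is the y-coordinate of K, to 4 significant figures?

4.708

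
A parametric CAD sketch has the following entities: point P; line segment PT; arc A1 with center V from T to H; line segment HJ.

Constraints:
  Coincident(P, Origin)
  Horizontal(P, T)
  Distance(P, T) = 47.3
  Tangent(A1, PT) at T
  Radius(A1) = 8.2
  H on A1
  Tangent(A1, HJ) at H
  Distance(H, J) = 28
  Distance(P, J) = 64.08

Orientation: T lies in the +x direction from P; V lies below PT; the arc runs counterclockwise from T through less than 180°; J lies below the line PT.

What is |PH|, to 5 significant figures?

41.667

Checks: P.y = 0.00, T.y = 0.00 ✓; |VH| = 8.200 ✓; ∠(VH, HJ) = 90.00° ✓; |HJ| = 28.00 ✓; |PJ| = 64.08 ✓.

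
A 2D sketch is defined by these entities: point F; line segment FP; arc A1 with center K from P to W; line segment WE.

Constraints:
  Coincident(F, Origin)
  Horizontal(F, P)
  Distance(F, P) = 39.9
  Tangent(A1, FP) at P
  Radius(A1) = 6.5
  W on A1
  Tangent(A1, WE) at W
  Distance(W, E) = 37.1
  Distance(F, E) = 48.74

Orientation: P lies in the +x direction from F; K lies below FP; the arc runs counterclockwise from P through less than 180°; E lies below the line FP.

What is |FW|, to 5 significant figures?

33.936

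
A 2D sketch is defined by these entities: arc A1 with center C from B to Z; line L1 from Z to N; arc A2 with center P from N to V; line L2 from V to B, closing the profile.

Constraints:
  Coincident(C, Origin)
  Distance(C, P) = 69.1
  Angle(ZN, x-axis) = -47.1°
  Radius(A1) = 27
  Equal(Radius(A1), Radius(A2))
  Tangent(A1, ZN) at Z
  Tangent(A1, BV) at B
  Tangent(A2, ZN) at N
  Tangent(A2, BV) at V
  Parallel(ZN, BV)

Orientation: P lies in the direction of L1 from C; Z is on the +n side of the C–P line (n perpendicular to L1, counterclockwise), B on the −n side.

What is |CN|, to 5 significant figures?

74.188

Tangency of A1 to both parallel lines with radius 27.0 puts Z and B at C ± 27.0·n: Z = (19.779, 18.379), B = (-19.779, -18.379). Equal radii place N and V the same way about P: N = P + 27.0·n = (66.816, -32.239), V = P − 27.0·n = (27.259, -68.998). Then |CN| = |N − C| = 74.188.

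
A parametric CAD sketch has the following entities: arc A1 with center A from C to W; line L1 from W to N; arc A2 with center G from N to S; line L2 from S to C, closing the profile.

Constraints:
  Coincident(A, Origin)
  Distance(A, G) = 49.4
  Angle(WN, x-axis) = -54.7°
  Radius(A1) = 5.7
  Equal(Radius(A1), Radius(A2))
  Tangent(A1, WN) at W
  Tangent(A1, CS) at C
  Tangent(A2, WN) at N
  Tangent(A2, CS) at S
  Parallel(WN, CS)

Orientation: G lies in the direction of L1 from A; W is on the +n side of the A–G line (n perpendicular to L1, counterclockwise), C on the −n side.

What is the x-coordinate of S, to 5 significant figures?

23.894

The slot axis is L1's direction at -54.7°, so u = (cos -54.7°, sin -54.7°) = (0.57786, -0.81614) and n = (−sin -54.7°, cos -54.7°) = (0.81614, 0.57786). A is at the origin and G lies 49.4 along u from A, so G = 49.4·u = (28.546, -40.317). Tangency of A1 to both parallel lines with radius 5.7 puts W and C at A ± 5.7·n: W = (4.6520, 3.2938), C = (-4.6520, -3.2938). Equal radii place N and S the same way about G: N = G + 5.7·n = (33.198, -37.023), S = G − 5.7·n = (23.894, -43.611). So S.x = 23.894.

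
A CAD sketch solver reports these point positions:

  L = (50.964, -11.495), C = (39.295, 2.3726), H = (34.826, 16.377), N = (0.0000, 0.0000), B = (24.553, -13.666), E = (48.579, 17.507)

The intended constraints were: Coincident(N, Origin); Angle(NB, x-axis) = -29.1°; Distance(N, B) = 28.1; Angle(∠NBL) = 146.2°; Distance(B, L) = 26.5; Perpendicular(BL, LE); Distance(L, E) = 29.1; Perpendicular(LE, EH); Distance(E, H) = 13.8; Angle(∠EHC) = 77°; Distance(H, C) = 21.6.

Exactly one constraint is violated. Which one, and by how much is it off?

Distance(H, C) = 21.6 — off by 6.90.

N = (0.00, 0.00) ✓; NB at -29.10° ✓; |NB| = 28.10 ✓; ∠NBL = 146.2° ✓; |BL| = 26.50 ✓; ∠(BL, LE) = 90.00° ✓; |LE| = 29.10 ✓; ∠(LE, EH) = 90.00° ✓; |EH| = 13.80 ✓; ∠EHC = 77.00° ✓; |HC| = 14.70 ✗.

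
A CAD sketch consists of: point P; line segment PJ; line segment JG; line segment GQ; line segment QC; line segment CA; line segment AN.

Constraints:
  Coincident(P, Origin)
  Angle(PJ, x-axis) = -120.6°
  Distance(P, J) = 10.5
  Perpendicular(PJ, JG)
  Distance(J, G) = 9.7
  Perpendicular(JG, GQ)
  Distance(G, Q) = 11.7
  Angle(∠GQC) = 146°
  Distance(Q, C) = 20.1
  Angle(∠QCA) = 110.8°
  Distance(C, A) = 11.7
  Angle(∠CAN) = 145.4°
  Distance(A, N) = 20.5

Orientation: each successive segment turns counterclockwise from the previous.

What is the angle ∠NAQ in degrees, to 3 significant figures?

100°

P is at the origin; PJ runs at -120.6° with length 10.5, so J = (-5.34, -9.04). PJ ⟂ JG, so JG runs at -30.6°; with |JG| = 9.7, G = (3.00, -14.0). JG ⟂ GQ, so GQ runs at 59.4°; with |GQ| = 11.7, Q = (8.96, -3.90). ∠GQC = 146.0° gives QC at 93.4° from the x-axis; with |QC| = 20.1, C = (7.77, 16.2). ∠QCA = 110.8° gives CA at 163° from the x-axis; with |CA| = 11.7, A = (-3.40, 19.7). ∠CAN = 145.4° gives AN at -163° from the x-axis; with |AN| = 20.5, N = (-23.0, 13.6). Then cos ∠NAQ = AN·AQ / (|AN||AQ|), giving 100°.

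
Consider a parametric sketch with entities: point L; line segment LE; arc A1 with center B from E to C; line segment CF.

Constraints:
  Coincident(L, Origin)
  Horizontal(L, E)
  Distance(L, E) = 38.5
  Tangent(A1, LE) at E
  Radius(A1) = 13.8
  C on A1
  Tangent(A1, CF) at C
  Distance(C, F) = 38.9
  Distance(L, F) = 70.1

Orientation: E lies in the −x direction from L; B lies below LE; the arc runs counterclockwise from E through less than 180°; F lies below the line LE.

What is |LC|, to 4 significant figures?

54.61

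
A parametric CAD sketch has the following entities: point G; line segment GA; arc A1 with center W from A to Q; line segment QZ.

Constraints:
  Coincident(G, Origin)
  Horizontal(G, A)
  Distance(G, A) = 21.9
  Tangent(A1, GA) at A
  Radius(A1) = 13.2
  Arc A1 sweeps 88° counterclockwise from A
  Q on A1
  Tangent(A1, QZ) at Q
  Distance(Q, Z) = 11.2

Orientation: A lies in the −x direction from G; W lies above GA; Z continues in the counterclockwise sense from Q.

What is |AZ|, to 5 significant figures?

27.518

G is at the origin; G and A share the same y with |GA| = 21.9 and A on the −x side, so A = (-21.900, 0.0000). The tangent condition forces WA to be normal to GA, so W = A + (0, 13.2) = (-21.900, 13.200). On A1, A sits at bearing -90° from W; an 88° counterclockwise sweep puts Q at bearing -2°, so Q = W + 13.2·(cos -2°, sin -2°) = (-8.7080, 12.739). Since A1 is tangent to QZ there, WQ ⟂ QZ, so QZ runs along (−sin -2°, cos -2°); with |QZ| = 11.2, Z = (-8.3172, 23.933). Then |AZ| = |Z − A| = 27.518.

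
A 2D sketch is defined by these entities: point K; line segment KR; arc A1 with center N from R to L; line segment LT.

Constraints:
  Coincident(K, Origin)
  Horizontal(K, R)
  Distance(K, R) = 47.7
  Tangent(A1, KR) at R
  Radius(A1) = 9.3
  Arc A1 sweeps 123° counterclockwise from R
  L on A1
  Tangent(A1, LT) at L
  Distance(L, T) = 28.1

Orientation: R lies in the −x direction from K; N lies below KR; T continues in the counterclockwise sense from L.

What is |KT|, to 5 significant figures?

55.267

K is at the origin; KR is horizontal with |KR| = 47.7 and R on the −x side, so R = (-47.700, 0.0000). Tangency of A1 to KR means the radius NR is perpendicular to KR, so N = R + (0, -9.3) = (-47.700, -9.3000). On A1, R sits at bearing 90° from N; a 123° counterclockwise sweep puts L at bearing 213°, so L = N + 9.3·(cos 213°, sin 213°) = (-55.500, -14.365). The tangent condition forces NL to be normal to LT, so LT runs along (−sin 213°, cos 213°); with |LT| = 28.1, T = (-40.195, -37.932). Then |KT| = |T − K| = 55.267.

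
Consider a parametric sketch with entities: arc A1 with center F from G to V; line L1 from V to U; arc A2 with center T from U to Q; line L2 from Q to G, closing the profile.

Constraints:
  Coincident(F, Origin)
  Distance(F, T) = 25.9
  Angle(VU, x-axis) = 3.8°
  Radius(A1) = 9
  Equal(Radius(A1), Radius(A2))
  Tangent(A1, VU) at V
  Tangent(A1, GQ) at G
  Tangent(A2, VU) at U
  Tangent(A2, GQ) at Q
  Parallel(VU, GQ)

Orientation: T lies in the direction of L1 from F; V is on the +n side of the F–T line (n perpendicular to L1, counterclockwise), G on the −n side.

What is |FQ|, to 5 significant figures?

27.419

The slot axis is L1's direction at 3.8°, so u = (cos 3.8°, sin 3.8°) = (0.99780, 0.066274) and n = (−sin 3.8°, cos 3.8°) = (-0.066274, 0.99780). F is at the origin and T lies 25.9 along u from F, so T = 25.9·u = (25.843, 1.7165). Tangency of A1 to both parallel lines with radius 9.0 puts V and G at F ± 9.0·n: V = (-0.59647, 8.9802), G = (0.59647, -8.9802). Equal radii place U and Q the same way about T: U = T + 9.0·n = (25.247, 10.697), Q = T − 9.0·n = (26.440, -7.2637). Then |FQ| = |Q − F| = 27.419.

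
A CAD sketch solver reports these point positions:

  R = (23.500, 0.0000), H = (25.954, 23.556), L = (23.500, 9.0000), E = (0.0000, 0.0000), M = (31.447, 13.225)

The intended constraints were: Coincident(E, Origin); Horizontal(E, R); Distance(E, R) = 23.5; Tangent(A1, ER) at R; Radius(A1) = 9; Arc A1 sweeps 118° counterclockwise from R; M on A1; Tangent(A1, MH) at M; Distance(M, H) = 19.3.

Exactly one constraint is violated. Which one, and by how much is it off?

Distance(M, H) = 19.3 — off by 7.60.

E = (0.00, 0.00) ✓; E.y = 0.00, R.y = 0.00 ✓; |ER| = 23.50 ✓; ∠(LR, RE) = 90.00° ✓; |LR| = 9.000 ✓; bearing(L→M) − bearing(L→R) = 118.0° ✓; |LM| = 9.000 ✓; ∠(LM, MH) = 90.00° ✓; |MH| = 11.70 ✗.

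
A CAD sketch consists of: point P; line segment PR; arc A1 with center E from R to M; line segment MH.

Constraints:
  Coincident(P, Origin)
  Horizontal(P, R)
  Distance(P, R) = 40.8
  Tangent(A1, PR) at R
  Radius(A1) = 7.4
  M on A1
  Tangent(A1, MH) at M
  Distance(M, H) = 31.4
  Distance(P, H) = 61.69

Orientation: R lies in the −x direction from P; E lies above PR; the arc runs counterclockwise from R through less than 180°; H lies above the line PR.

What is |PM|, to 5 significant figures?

35.768

P is at the origin; P and R share the same y with |PR| = 40.8 and R on the −x side, so R = (-40.800, 0.0000). Since A1 is tangent to PR there, ER ⟂ PR, so E = R + (0, 7.4) = (-40.800, 7.4000). Since EM ⟂ MH (tangency), |EH| = √(7.4² + 31.4²) = 32.260 regardless of where M sits on A1. So H lies on both circle(P, 61.69) and circle(E, 32.260); the above-PR intersection is H = (-47.906, 38.868). M is the foot of the tangent from H: M = (-34.148, 10.642).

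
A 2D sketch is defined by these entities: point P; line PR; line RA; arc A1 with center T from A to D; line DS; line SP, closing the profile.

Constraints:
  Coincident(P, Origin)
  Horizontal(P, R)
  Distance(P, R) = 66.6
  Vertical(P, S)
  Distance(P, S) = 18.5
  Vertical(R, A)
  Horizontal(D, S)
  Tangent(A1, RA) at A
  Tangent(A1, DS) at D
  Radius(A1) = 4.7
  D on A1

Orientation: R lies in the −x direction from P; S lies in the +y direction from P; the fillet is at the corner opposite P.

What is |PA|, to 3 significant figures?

68.0

P is at the origin; P and R share the same y with |PR| = 66.6 and R on the −x side, so R = (-66.6, 0.00). PS is vertical with |PS| = 18.5 and S on the +y side, so S = (0.00, 18.5). The virtual corner opposite P is at (-66.6, 18.5). The tangent condition forces TA to be normal to RA and the tangent condition forces TD to be normal to DS, with radius 4.7, so the center T sits 4.7 in from both sides at T = (-61.9, 13.8). That places the tangent points at A = (-66.6, 13.8) on RA and D = (-61.9, 18.5) on DS. Then |PA| = |A − P| = 68.0.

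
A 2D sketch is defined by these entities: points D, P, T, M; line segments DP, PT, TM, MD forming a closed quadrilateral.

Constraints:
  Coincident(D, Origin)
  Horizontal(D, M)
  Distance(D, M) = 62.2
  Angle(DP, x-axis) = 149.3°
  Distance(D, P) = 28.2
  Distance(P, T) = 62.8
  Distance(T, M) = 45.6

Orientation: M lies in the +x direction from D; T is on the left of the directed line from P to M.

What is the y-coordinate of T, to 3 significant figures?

36.3

D is at the origin; DM is horizontal with |DM| = 62.2 and M in +x, so M = (62.2, 0). DP runs at 149.3° with |DP| = 28.2, so P = (-24.2, 14.4). T is determined by |PT| = 62.8 and |TM| = 45.6 together: it lies at the intersection of circle(P, 62.8) and circle(M, 45.6). With |PM| = 87.6, the foot of the radical line on PM is 54.5 from P and the perpendicular offset is √(62.8² − 54.5²) = 31.3. Taking the left-of-PM solution: T = (34.6, 36.3).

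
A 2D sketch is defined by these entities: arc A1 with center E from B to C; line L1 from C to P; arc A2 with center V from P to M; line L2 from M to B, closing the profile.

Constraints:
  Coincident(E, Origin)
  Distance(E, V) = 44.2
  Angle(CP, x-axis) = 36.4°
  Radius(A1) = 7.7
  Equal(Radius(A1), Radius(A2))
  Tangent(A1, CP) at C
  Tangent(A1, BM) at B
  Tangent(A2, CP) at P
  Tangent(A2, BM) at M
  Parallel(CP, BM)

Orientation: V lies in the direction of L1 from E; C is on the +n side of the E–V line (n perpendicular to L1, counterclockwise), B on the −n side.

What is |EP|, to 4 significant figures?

44.87

The slot axis is L1's direction at 36.4°, so u = (cos 36.4°, sin 36.4°) = (0.8049, 0.5934) and n = (−sin 36.4°, cos 36.4°) = (-0.5934, 0.8049). E is at the origin and V lies 44.2 along u from E, so V = 44.2·u = (35.58, 26.23). Tangency of A1 to both parallel lines with radius 7.7 puts C and B at E ± 7.7·n: C = (-4.569, 6.198), B = (4.569, -6.198). Equal radii place P and M the same way about V: P = V + 7.7·n = (31.01, 32.43), M = V − 7.7·n = (40.15, 20.03). Then |EP| = |P − E| = 44.87.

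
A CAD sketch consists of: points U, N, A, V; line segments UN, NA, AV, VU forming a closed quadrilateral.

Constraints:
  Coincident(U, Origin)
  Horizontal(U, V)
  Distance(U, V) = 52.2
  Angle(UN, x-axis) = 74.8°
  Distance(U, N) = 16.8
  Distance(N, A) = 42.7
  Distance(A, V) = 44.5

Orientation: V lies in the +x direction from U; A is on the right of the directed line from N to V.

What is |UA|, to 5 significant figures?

29.408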